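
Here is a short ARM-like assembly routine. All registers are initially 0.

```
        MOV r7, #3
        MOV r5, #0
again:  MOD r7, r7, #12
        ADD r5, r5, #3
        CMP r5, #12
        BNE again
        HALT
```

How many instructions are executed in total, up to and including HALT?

19

MOV r7, #3 → r7=3
MOV r5, #0 → r5=0
MOD r7, r7, #12 → r7=3%12=3
ADD r5, r5, #3 → r5=0+3=3
CMP r5, #12  (cmp 3,12)
BNE again: taken
MOD r7, r7, #12 → r7=3%12=3
ADD r5, r5, #3 → r5=3+3=6
CMP r5, #12  (cmp 6,12)
BNE again: taken
MOD r7, r7, #12 → r7=3%12=3
ADD r5, r5, #3 → r5=6+3=9
CMP r5, #12  (cmp 9,12)
BNE again: taken
MOD r7, r7, #12 → r7=3%12=3
ADD r5, r5, #3 → r5=9+3=12
CMP r5, #12  (cmp 12,12)
BNE again: not taken
halt.
Total executed instructions: 19.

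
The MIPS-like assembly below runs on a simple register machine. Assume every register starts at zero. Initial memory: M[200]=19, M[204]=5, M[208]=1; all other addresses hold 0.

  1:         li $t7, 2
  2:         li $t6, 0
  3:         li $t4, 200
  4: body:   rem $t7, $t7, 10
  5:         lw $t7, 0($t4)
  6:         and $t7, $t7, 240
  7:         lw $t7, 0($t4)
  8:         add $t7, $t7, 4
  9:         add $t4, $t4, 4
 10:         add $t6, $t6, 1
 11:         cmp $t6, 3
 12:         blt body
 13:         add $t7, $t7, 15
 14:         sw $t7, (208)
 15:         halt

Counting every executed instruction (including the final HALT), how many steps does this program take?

$t7=2
$t6=0
$t4=200
$t7=2%10=2
$t7=M[200]=19
$t7=19&240=16
$t7=M[200]=19
$t7=19+4=23
$t4=200+4=204
$t6=0+1=1
cmp $t6, 3  (cmp 1,3)
blt body: taken
$t7=23%10=3
$t7=M[204]=5
$t7=5&240=0
$t7=M[204]=5
$t7=5+4=9
$t4=204+4=208
$t6=1+1=2
cmp $t6, 3  (cmp 2,3)
blt body: taken
$t7=9%10=9
$t7=M[208]=1
$t7=1&240=0
$t7=M[208]=1
$t7=1+4=5
$t4=208+4=212
$t6=2+1=3
cmp $t6, 3  (cmp 3,3)
blt body: not taken
$t7=5+15=20
sw $t7, (208) → M[208]=20
halt.
Total executed instructions: 33.

33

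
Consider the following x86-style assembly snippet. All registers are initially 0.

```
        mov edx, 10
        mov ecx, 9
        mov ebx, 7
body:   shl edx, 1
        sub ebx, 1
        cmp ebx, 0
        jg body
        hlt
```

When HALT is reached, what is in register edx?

1280

mov edx, 10 → edx=10
mov ecx, 9 → ecx=9
mov ebx, 7 → ebx=7
shl edx, 1 → edx=10<<1=20
sub ebx, 1 → ebx=7-1=6
cmp ebx, 0  (cmp 6,0)
jg body: taken
shl edx, 1 → edx=20<<1=40
sub ebx, 1 → ebx=6-1=5
cmp ebx, 0  (cmp 5,0)
jg body: taken
shl edx, 1 → edx=40<<1=80
sub ebx, 1 → ebx=5-1=4
cmp ebx, 0  (cmp 4,0)
jg body: taken
shl edx, 1 → edx=80<<1=160
sub ebx, 1 → ebx=4-1=3
cmp ebx, 0  (cmp 3,0)
jg body: taken
shl edx, 1 → edx=160<<1=320
sub ebx, 1 → ebx=3-1=2
cmp ebx, 0  (cmp 2,0)
jg body: taken
shl edx, 1 → edx=320<<1=640
sub ebx, 1 → ebx=2-1=1
cmp ebx, 0  (cmp 1,0)
jg body: taken
shl edx, 1 → edx=640<<1=1280
sub ebx, 1 → ebx=1-1=0
cmp ebx, 0  (cmp 0,0)
jg body: not taken
halt.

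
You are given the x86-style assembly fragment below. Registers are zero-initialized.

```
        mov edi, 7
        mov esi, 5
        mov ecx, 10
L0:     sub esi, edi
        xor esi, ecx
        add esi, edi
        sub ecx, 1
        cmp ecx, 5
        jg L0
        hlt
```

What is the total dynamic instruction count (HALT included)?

34

edi=7
esi=5
ecx=10
esi=5-7=-2
esi=(-2)^10=-12
esi=(-12)+7=-5
ecx=10-1=9
cmp ecx, 5  (cmp 9,5)
jg L0: taken
esi=(-5)-7=-12
esi=(-12)^9=-3
esi=(-3)+7=4
ecx=9-1=8
cmp ecx, 5  (cmp 8,5)
jg L0: taken
esi=4-7=-3
esi=(-3)^8=-11
esi=(-11)+7=-4
ecx=8-1=7
cmp ecx, 5  (cmp 7,5)
jg L0: taken
esi=(-4)-7=-11
esi=(-11)^7=-14
esi=(-14)+7=-7
ecx=7-1=6
cmp ecx, 5  (cmp 6,5)
jg L0: taken
esi=(-7)-7=-14
esi=(-14)^6=-12
esi=(-12)+7=-5
ecx=6-1=5
cmp ecx, 5  (cmp 5,5)
jg L0: not taken
halt.
Total executed instructions: 34.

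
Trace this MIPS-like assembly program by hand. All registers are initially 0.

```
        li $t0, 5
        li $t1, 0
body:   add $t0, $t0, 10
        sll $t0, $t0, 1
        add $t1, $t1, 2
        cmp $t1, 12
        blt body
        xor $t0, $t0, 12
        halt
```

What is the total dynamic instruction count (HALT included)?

34

$t0=5
$t1=0
$t0=5+10=15
$t0=15<<1=30
$t1=0+2=2
cmp $t1, 12  (cmp 2,12)
blt body: taken
$t0=30+10=40
$t0=40<<1=80
$t1=2+2=4
cmp $t1, 12  (cmp 4,12)
blt body: taken
$t0=80+10=90
$t0=90<<1=180
$t1=4+2=6
cmp $t1, 12  (cmp 6,12)
blt body: taken
$t0=180+10=190
$t0=190<<1=380
$t1=6+2=8
cmp $t1, 12  (cmp 8,12)
blt body: taken
$t0=380+10=390
$t0=390<<1=780
$t1=8+2=10
cmp $t1, 12  (cmp 10,12)
blt body: taken
$t0=780+10=790
$t0=790<<1=1580
$t1=10+2=12
cmp $t1, 12  (cmp 12,12)
blt body: not taken
$t0=1580^12=1568
halt.
Total executed instructions: 34.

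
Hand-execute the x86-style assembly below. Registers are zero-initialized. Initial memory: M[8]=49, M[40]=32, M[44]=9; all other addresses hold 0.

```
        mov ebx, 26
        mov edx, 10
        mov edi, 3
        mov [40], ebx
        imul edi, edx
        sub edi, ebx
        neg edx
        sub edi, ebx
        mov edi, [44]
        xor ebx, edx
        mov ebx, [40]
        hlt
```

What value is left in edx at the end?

-10

mov ebx, 26 → ebx=26
mov edx, 10 → edx=10
mov edi, 3 → edi=3
mov [40], ebx → M[40]=26
imul edi, edx → edi=3*10=30
sub edi, ebx → edi=30-26=4
neg edx → edx=-(10)=-10
sub edi, ebx → edi=4-26=-22
mov edi, [44] → edi=M[44]=9
xor ebx, edx → ebx=26^(-10)=-20
mov ebx, [40] → ebx=M[40]=26
halt.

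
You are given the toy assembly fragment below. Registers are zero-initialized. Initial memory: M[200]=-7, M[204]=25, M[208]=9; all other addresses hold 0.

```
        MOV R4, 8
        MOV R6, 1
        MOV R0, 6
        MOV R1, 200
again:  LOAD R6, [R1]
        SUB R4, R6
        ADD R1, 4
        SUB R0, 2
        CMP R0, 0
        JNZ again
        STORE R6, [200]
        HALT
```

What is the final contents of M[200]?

9

after MOV R4, 8: R4=8
after MOV R6, 1: R6=1
after MOV R0, 6: R0=6
after MOV R1, 200: R1=200
after LOAD R6, [R1]: R6=M[200]=-7
after SUB R4, R6: R4=8-(-7)=15
after ADD R1, 4: R1=200+4=204
after SUB R0, 2: R0=6-2=4
CMP R0, 0  (cmp 4,0)
JNZ again: taken
after LOAD R6, [R1]: R6=M[204]=25
after SUB R4, R6: R4=15-25=-10
after ADD R1, 4: R1=204+4=208
after SUB R0, 2: R0=4-2=2
CMP R0, 0  (cmp 2,0)
JNZ again: taken
after LOAD R6, [R1]: R6=M[208]=9
after SUB R4, R6: R4=(-10)-9=-19
after ADD R1, 4: R1=208+4=212
after SUB R0, 2: R0=2-2=0
CMP R0, 0  (cmp 0,0)
JNZ again: not taken
STORE R6, [200] → M[200]=9
halt.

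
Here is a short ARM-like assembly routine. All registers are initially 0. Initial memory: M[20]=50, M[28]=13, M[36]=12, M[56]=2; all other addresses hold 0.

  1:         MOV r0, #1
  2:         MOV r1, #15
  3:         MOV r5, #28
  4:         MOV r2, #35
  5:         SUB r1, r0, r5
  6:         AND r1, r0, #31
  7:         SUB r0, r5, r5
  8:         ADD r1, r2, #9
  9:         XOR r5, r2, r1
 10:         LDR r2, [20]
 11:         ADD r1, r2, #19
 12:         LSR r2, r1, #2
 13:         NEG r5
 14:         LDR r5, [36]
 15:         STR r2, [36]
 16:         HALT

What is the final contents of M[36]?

MOV r0, #1 → r0=1
MOV r1, #15 → r1=15
MOV r5, #28 → r5=28
MOV r2, #35 → r2=35
SUB r1, r0, r5 → r1=1-28=-27
AND r1, r0, #31 → r1=1&31=1
SUB r0, r5, r5 → r0=28-28=0
ADD r1, r2, #9 → r1=35+9=44
XOR r5, r2, r1 → r5=35^44=15
LDR r2, [20] → r2=M[20]=50
ADD r1, r2, #19 → r1=50+19=69
LSR r2, r1, #2 → r2=69>>2=17
NEG r5 → r5=-(15)=-15
LDR r5, [36] → r5=M[36]=12
STR r2, [36] → M[36]=17
halt.

17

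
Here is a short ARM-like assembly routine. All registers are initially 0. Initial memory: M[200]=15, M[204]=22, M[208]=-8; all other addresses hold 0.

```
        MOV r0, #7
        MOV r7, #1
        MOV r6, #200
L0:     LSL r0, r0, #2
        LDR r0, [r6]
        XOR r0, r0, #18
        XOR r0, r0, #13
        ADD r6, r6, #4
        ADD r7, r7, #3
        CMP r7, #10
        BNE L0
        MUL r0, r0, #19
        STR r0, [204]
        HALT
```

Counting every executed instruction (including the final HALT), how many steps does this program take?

30

after MOV r0, #7: r0=7
after MOV r7, #1: r7=1
after MOV r6, #200: r6=200
after LSL r0, r0, #2: r0=7<<2=28
after LDR r0, [r6]: r0=M[200]=15
after XOR r0, r0, #18: r0=15^18=29
after XOR r0, r0, #13: r0=29^13=16
after ADD r6, r6, #4: r6=200+4=204
after ADD r7, r7, #3: r7=1+3=4
CMP r7, #10  (cmp 4,10)
BNE L0: taken
after LSL r0, r0, #2: r0=16<<2=64
after LDR r0, [r6]: r0=M[204]=22
after XOR r0, r0, #18: r0=22^18=4
after XOR r0, r0, #13: r0=4^13=9
after ADD r6, r6, #4: r6=204+4=208
after ADD r7, r7, #3: r7=4+3=7
CMP r7, #10  (cmp 7,10)
BNE L0: taken
after LSL r0, r0, #2: r0=9<<2=36
after LDR r0, [r6]: r0=M[208]=-8
after XOR r0, r0, #18: r0=(-8)^18=-22
after XOR r0, r0, #13: r0=(-22)^13=-25
after ADD r6, r6, #4: r6=208+4=212
after ADD r7, r7, #3: r7=7+3=10
CMP r7, #10  (cmp 10,10)
BNE L0: not taken
after MUL r0, r0, #19: r0=(-25)*19=-475
STR r0, [204] → M[204]=-475
halt.
Total executed instructions: 30.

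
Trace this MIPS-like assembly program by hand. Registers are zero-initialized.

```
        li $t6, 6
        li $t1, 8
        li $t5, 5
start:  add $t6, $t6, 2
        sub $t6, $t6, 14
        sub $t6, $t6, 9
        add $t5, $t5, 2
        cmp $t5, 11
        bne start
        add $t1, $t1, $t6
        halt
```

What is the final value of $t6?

-57

after li $t6, 6: $t6=6
after li $t1, 8: $t1=8
after li $t5, 5: $t5=5
after add $t6, $t6, 2: $t6=6+2=8
after sub $t6, $t6, 14: $t6=8-14=-6
after sub $t6, $t6, 9: $t6=(-6)-9=-15
after add $t5, $t5, 2: $t5=5+2=7
cmp $t5, 11  (cmp 7,11)
bne start: taken
after add $t6, $t6, 2: $t6=(-15)+2=-13
after sub $t6, $t6, 14: $t6=(-13)-14=-27
after sub $t6, $t6, 9: $t6=(-27)-9=-36
after add $t5, $t5, 2: $t5=7+2=9
cmp $t5, 11  (cmp 9,11)
bne start: taken
after add $t6, $t6, 2: $t6=(-36)+2=-34
after sub $t6, $t6, 14: $t6=(-34)-14=-48
after sub $t6, $t6, 9: $t6=(-48)-9=-57
after add $t5, $t5, 2: $t5=9+2=11
cmp $t5, 11  (cmp 11,11)
bne start: not taken
after add $t1, $t1, $t6: $t1=8+(-57)=-49
halt.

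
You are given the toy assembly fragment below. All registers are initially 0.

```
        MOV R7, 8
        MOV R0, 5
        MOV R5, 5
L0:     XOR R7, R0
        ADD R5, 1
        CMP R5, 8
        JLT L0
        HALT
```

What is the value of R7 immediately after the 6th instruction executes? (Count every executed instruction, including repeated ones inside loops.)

13

R7=8
R0=5
R5=5
R7=8^5=13
R5=5+1=6
CMP R5, 8  (cmp 6,8)
After step 6: R7 = 13.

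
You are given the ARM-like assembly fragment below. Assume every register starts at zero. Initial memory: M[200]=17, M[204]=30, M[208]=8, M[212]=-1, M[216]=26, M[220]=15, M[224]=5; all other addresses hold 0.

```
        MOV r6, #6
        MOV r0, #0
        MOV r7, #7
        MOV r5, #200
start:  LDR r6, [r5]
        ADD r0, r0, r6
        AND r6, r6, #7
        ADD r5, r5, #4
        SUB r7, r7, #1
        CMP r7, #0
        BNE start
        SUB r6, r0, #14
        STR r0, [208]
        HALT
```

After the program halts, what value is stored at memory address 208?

100

MOV r6, #6 → r6=6
MOV r0, #0 → r0=0
MOV r7, #7 → r7=7
MOV r5, #200 → r5=200
LDR r6, [r5] → r6=M[200]=17
ADD r0, r0, r6 → r0=0+17=17
AND r6, r6, #7 → r6=17&7=1
ADD r5, r5, #4 → r5=200+4=204
SUB r7, r7, #1 → r7=7-1=6
CMP r7, #0  (cmp 6,0)
BNE start: taken
LDR r6, [r5] → r6=M[204]=30
ADD r0, r0, r6 → r0=17+30=47
AND r6, r6, #7 → r6=30&7=6
ADD r5, r5, #4 → r5=204+4=208
SUB r7, r7, #1 → r7=6-1=5
CMP r7, #0  (cmp 5,0)
BNE start: taken
LDR r6, [r5] → r6=M[208]=8
ADD r0, r0, r6 → r0=47+8=55
AND r6, r6, #7 → r6=8&7=0
ADD r5, r5, #4 → r5=208+4=212
SUB r7, r7, #1 → r7=5-1=4
CMP r7, #0  (cmp 4,0)
BNE start: taken
LDR r6, [r5] → r6=M[212]=-1
ADD r0, r0, r6 → r0=55+(-1)=54
AND r6, r6, #7 → r6=(-1)&7=7
ADD r5, r5, #4 → r5=212+4=216
SUB r7, r7, #1 → r7=4-1=3
CMP r7, #0  (cmp 3,0)
BNE start: taken
LDR r6, [r5] → r6=M[216]=26
ADD r0, r0, r6 → r0=54+26=80
AND r6, r6, #7 → r6=26&7=2
ADD r5, r5, #4 → r5=216+4=220
SUB r7, r7, #1 → r7=3-1=2
CMP r7, #0  (cmp 2,0)
BNE start: taken
LDR r6, [r5] → r6=M[220]=15
ADD r0, r0, r6 → r0=80+15=95
AND r6, r6, #7 → r6=15&7=7
ADD r5, r5, #4 → r5=220+4=224
SUB r7, r7, #1 → r7=2-1=1
CMP r7, #0  (cmp 1,0)
BNE start: taken
LDR r6, [r5] → r6=M[224]=5
ADD r0, r0, r6 → r0=95+5=100
AND r6, r6, #7 → r6=5&7=5
ADD r5, r5, #4 → r5=224+4=228
SUB r7, r7, #1 → r7=1-1=0
CMP r7, #0  (cmp 0,0)
BNE start: not taken
SUB r6, r0, #14 → r6=100-14=86
STR r0, [208] → M[208]=100
halt.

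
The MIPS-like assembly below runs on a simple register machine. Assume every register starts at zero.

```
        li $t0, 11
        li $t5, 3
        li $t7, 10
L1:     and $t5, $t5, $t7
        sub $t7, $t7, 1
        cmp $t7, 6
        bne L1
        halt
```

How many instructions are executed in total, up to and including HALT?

20

after li $t0, 11: $t0=11
after li $t5, 3: $t5=3
after li $t7, 10: $t7=10
after and $t5, $t5, $t7: $t5=3&10=2
after sub $t7, $t7, 1: $t7=10-1=9
cmp $t7, 6  (cmp 9,6)
bne L1: taken
after and $t5, $t5, $t7: $t5=2&9=0
after sub $t7, $t7, 1: $t7=9-1=8
cmp $t7, 6  (cmp 8,6)
bne L1: taken
after and $t5, $t5, $t7: $t5=0&8=0
after sub $t7, $t7, 1: $t7=8-1=7
cmp $t7, 6  (cmp 7,6)
bne L1: taken
after and $t5, $t5, $t7: $t5=0&7=0
after sub $t7, $t7, 1: $t7=7-1=6
cmp $t7, 6  (cmp 6,6)
bne L1: not taken
halt.
Total executed instructions: 20.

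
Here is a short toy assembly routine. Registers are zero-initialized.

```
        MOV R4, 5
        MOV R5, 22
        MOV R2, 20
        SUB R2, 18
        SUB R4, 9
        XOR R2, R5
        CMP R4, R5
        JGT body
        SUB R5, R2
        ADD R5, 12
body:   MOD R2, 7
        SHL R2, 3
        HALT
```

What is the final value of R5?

MOV R4, 5 → R4=5
MOV R5, 22 → R5=22
MOV R2, 20 → R2=20
SUB R2, 18 → R2=20-18=2
SUB R4, 9 → R4=5-9=-4
XOR R2, R5 → R2=2^22=20
CMP R4, R5  (cmp -4,22)
JGT body: not taken
SUB R5, R2 → R5=22-20=2
ADD R5, 12 → R5=2+12=14
MOD R2, 7 → R2=20%7=6
SHL R2, 3 → R2=6<<3=48
halt.

14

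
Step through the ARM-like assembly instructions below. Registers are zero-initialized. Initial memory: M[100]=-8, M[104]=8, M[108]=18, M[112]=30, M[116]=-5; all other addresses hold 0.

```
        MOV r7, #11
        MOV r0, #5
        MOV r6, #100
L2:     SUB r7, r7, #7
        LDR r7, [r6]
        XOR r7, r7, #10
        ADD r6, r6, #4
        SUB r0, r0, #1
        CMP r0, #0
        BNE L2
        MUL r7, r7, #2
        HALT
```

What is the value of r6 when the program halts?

r7=11
r0=5
r6=100
r7=11-7=4
r7=M[100]=-8
r7=(-8)^10=-14
r6=100+4=104
r0=5-1=4
CMP r0, #0  (cmp 4,0)
BNE L2: taken
r7=(-14)-7=-21
r7=M[104]=8
r7=8^10=2
r6=104+4=108
r0=4-1=3
CMP r0, #0  (cmp 3,0)
BNE L2: taken
r7=2-7=-5
r7=M[108]=18
r7=18^10=24
r6=108+4=112
r0=3-1=2
CMP r0, #0  (cmp 2,0)
BNE L2: taken
r7=24-7=17
r7=M[112]=30
r7=30^10=20
r6=112+4=116
r0=2-1=1
CMP r0, #0  (cmp 1,0)
BNE L2: taken
r7=20-7=13
r7=M[116]=-5
r7=(-5)^10=-15
r6=116+4=120
r0=1-1=0
CMP r0, #0  (cmp 0,0)
BNE L2: not taken
r7=(-15)*2=-30
halt.

120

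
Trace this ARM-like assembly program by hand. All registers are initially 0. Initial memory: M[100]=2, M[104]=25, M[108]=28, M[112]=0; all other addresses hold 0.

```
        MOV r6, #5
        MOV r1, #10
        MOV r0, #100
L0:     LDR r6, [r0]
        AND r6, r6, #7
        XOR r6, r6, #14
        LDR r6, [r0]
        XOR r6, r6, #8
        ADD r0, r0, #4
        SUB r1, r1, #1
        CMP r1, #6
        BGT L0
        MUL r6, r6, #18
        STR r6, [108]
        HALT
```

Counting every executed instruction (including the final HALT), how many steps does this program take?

42

MOV r6, #5 → r6=5
MOV r1, #10 → r1=10
MOV r0, #100 → r0=100
LDR r6, [r0] → r6=M[100]=2
AND r6, r6, #7 → r6=2&7=2
XOR r6, r6, #14 → r6=2^14=12
LDR r6, [r0] → r6=M[100]=2
XOR r6, r6, #8 → r6=2^8=10
ADD r0, r0, #4 → r0=100+4=104
SUB r1, r1, #1 → r1=10-1=9
CMP r1, #6  (cmp 9,6)
BGT L0: taken
LDR r6, [r0] → r6=M[104]=25
AND r6, r6, #7 → r6=25&7=1
XOR r6, r6, #14 → r6=1^14=15
LDR r6, [r0] → r6=M[104]=25
XOR r6, r6, #8 → r6=25^8=17
ADD r0, r0, #4 → r0=104+4=108
SUB r1, r1, #1 → r1=9-1=8
CMP r1, #6  (cmp 8,6)
BGT L0: taken
LDR r6, [r0] → r6=M[108]=28
AND r6, r6, #7 → r6=28&7=4
XOR r6, r6, #14 → r6=4^14=10
LDR r6, [r0] → r6=M[108]=28
XOR r6, r6, #8 → r6=28^8=20
ADD r0, r0, #4 → r0=108+4=112
SUB r1, r1, #1 → r1=8-1=7
CMP r1, #6  (cmp 7,6)
BGT L0: taken
LDR r6, [r0] → r6=M[112]=0
AND r6, r6, #7 → r6=0&7=0
XOR r6, r6, #14 → r6=0^14=14
LDR r6, [r0] → r6=M[112]=0
XOR r6, r6, #8 → r6=0^8=8
ADD r0, r0, #4 → r0=112+4=116
SUB r1, r1, #1 → r1=7-1=6
CMP r1, #6  (cmp 6,6)
BGT L0: not taken
MUL r6, r6, #18 → r6=8*18=144
STR r6, [108] → M[108]=144
halt.
Total executed instructions: 42.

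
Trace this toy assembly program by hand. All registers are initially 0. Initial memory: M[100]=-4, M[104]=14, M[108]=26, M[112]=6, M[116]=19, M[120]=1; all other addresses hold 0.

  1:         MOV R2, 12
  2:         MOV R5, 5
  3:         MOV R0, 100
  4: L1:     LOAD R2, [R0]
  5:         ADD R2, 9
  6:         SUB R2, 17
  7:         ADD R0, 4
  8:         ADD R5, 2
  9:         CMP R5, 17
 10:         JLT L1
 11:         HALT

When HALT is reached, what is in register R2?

R2=12
R5=5
R0=100
R2=M[100]=-4
R2=(-4)+9=5
R2=5-17=-12
R0=100+4=104
R5=5+2=7
CMP R5, 17  (cmp 7,17)
JLT L1: taken
R2=M[104]=14
R2=14+9=23
R2=23-17=6
R0=104+4=108
R5=7+2=9
CMP R5, 17  (cmp 9,17)
JLT L1: taken
R2=M[108]=26
R2=26+9=35
R2=35-17=18
R0=108+4=112
R5=9+2=11
CMP R5, 17  (cmp 11,17)
JLT L1: taken
R2=M[112]=6
R2=6+9=15
R2=15-17=-2
R0=112+4=116
R5=11+2=13
CMP R5, 17  (cmp 13,17)
JLT L1: taken
R2=M[116]=19
R2=19+9=28
R2=28-17=11
R0=116+4=120
R5=13+2=15
CMP R5, 17  (cmp 15,17)
JLT L1: taken
R2=M[120]=1
R2=1+9=10
R2=10-17=-7
R0=120+4=124
R5=15+2=17
CMP R5, 17  (cmp 17,17)
JLT L1: not taken
halt.

-7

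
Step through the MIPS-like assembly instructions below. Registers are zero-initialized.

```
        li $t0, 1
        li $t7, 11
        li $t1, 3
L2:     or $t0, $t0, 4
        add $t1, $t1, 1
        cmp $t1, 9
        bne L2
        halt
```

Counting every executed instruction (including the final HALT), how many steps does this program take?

after li $t0, 1: $t0=1
after li $t7, 11: $t7=11
after li $t1, 3: $t1=3
after or $t0, $t0, 4: $t0=1|4=5
after add $t1, $t1, 1: $t1=3+1=4
cmp $t1, 9  (cmp 4,9)
bne L2: taken
after or $t0, $t0, 4: $t0=5|4=5
after add $t1, $t1, 1: $t1=4+1=5
cmp $t1, 9  (cmp 5,9)
bne L2: taken
after or $t0, $t0, 4: $t0=5|4=5
after add $t1, $t1, 1: $t1=5+1=6
cmp $t1, 9  (cmp 6,9)
bne L2: taken
after or $t0, $t0, 4: $t0=5|4=5
after add $t1, $t1, 1: $t1=6+1=7
cmp $t1, 9  (cmp 7,9)
bne L2: taken
after or $t0, $t0, 4: $t0=5|4=5
after add $t1, $t1, 1: $t1=7+1=8
cmp $t1, 9  (cmp 8,9)
bne L2: taken
after or $t0, $t0, 4: $t0=5|4=5
after add $t1, $t1, 1: $t1=8+1=9
cmp $t1, 9  (cmp 9,9)
bne L2: not taken
halt.
Total executed instructions: 28.

28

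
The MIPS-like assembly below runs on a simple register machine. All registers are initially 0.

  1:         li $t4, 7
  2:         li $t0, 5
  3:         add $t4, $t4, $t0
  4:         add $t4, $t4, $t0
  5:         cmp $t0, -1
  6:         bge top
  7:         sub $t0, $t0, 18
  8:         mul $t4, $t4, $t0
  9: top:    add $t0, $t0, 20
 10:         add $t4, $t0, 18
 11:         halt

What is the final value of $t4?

li $t4, 7 → $t4=7
li $t0, 5 → $t0=5
add $t4, $t4, $t0 → $t4=7+5=12
add $t4, $t4, $t0 → $t4=12+5=17
cmp $t0, -1  (cmp 5,-1)
bge top: taken
add $t0, $t0, 20 → $t0=5+20=25
add $t4, $t0, 18 → $t4=25+18=43
halt.

43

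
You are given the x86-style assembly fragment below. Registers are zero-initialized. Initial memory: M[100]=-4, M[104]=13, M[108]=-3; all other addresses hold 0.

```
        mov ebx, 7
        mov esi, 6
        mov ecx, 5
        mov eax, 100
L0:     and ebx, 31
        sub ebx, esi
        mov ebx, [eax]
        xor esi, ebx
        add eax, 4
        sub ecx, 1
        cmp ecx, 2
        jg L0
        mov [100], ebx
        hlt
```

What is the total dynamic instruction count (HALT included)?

after mov ebx, 7: ebx=7
after mov esi, 6: esi=6
after mov ecx, 5: ecx=5
after mov eax, 100: eax=100
after and ebx, 31: ebx=7&31=7
after sub ebx, esi: ebx=7-6=1
after mov ebx, [eax]: ebx=M[100]=-4
after xor esi, ebx: esi=6^(-4)=-6
after add eax, 4: eax=100+4=104
after sub ecx, 1: ecx=5-1=4
cmp ecx, 2  (cmp 4,2)
jg L0: taken
after and ebx, 31: ebx=(-4)&31=28
after sub ebx, esi: ebx=28-(-6)=34
after mov ebx, [eax]: ebx=M[104]=13
after xor esi, ebx: esi=(-6)^13=-9
after add eax, 4: eax=104+4=108
after sub ecx, 1: ecx=4-1=3
cmp ecx, 2  (cmp 3,2)
jg L0: taken
after and ebx, 31: ebx=13&31=13
after sub ebx, esi: ebx=13-(-9)=22
after mov ebx, [eax]: ebx=M[108]=-3
after xor esi, ebx: esi=(-9)^(-3)=10
after add eax, 4: eax=108+4=112
after sub ecx, 1: ecx=3-1=2
cmp ecx, 2  (cmp 2,2)
jg L0: not taken
mov [100], ebx → M[100]=-3
halt.
Total executed instructions: 30.

30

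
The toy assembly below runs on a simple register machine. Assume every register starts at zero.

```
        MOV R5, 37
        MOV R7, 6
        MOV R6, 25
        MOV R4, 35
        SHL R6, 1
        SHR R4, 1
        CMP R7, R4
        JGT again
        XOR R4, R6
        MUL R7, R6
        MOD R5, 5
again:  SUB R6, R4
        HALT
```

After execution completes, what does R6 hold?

R5=37
R7=6
R6=25
R4=35
R6=25<<1=50
R4=35>>1=17
CMP R7, R4  (cmp 6,17)
JGT again: not taken
R4=17^50=35
R7=6*50=300
R5=37%5=2
R6=50-35=15
halt.

15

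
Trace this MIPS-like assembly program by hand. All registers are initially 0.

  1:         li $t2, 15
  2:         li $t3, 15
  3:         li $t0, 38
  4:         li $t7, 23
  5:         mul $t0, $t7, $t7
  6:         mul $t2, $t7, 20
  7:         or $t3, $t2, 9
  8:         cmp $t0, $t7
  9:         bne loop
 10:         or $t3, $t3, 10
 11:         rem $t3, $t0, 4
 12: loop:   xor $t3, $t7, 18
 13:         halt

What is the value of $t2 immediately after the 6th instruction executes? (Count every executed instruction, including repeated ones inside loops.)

460

li $t2, 15 → $t2=15
li $t3, 15 → $t3=15
li $t0, 38 → $t0=38
li $t7, 23 → $t7=23
mul $t0, $t7, $t7 → $t0=23*23=529
mul $t2, $t7, 20 → $t2=23*20=460
After step 6: $t2 = 460.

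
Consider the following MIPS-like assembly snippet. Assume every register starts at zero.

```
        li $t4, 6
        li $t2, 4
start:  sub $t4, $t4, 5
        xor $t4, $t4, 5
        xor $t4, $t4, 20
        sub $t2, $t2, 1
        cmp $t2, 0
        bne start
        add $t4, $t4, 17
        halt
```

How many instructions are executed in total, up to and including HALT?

28

li $t4, 6 → $t4=6
li $t2, 4 → $t2=4
sub $t4, $t4, 5 → $t4=6-5=1
xor $t4, $t4, 5 → $t4=1^5=4
xor $t4, $t4, 20 → $t4=4^20=16
sub $t2, $t2, 1 → $t2=4-1=3
cmp $t2, 0  (cmp 3,0)
bne start: taken
sub $t4, $t4, 5 → $t4=16-5=11
xor $t4, $t4, 5 → $t4=11^5=14
xor $t4, $t4, 20 → $t4=14^20=26
sub $t2, $t2, 1 → $t2=3-1=2
cmp $t2, 0  (cmp 2,0)
bne start: taken
sub $t4, $t4, 5 → $t4=26-5=21
xor $t4, $t4, 5 → $t4=21^5=16
xor $t4, $t4, 20 → $t4=16^20=4
sub $t2, $t2, 1 → $t2=2-1=1
cmp $t2, 0  (cmp 1,0)
bne start: taken
sub $t4, $t4, 5 → $t4=4-5=-1
xor $t4, $t4, 5 → $t4=(-1)^5=-6
xor $t4, $t4, 20 → $t4=(-6)^20=-18
sub $t2, $t2, 1 → $t2=1-1=0
cmp $t2, 0  (cmp 0,0)
bne start: not taken
add $t4, $t4, 17 → $t4=(-18)+17=-1
halt.
Total executed instructions: 28.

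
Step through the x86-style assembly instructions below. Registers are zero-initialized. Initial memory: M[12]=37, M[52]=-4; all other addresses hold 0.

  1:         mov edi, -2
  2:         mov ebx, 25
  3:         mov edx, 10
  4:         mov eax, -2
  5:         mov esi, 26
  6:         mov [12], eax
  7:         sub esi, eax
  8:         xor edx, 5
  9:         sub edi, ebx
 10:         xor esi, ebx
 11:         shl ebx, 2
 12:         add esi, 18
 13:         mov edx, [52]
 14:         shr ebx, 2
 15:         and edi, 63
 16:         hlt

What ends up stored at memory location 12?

-2

mov edi, -2 → edi=-2
mov ebx, 25 → ebx=25
mov edx, 10 → edx=10
mov eax, -2 → eax=-2
mov esi, 26 → esi=26
mov [12], eax → M[12]=-2
sub esi, eax → esi=26-(-2)=28
xor edx, 5 → edx=10^5=15
sub edi, ebx → edi=(-2)-25=-27
xor esi, ebx → esi=28^25=5
shl ebx, 2 → ebx=25<<2=100
add esi, 18 → esi=5+18=23
mov edx, [52] → edx=M[52]=-4
shr ebx, 2 → ebx=100>>2=25
and edi, 63 → edi=(-27)&63=37
halt.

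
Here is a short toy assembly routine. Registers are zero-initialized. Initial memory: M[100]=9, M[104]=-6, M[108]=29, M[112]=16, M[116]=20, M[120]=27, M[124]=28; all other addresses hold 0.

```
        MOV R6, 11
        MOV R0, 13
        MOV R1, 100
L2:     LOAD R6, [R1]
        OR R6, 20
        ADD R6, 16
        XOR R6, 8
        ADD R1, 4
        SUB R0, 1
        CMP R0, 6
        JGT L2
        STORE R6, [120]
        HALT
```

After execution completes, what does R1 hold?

128

after MOV R6, 11: R6=11
after MOV R0, 13: R0=13
after MOV R1, 100: R1=100
after LOAD R6, [R1]: R6=M[100]=9
after OR R6, 20: R6=9|20=29
after ADD R6, 16: R6=29+16=45
after XOR R6, 8: R6=45^8=37
after ADD R1, 4: R1=100+4=104
after SUB R0, 1: R0=13-1=12
CMP R0, 6  (cmp 12,6)
JGT L2: taken
after LOAD R6, [R1]: R6=M[104]=-6
after OR R6, 20: R6=(-6)|20=-2
after ADD R6, 16: R6=(-2)+16=14
after XOR R6, 8: R6=14^8=6
after ADD R1, 4: R1=104+4=108
after SUB R0, 1: R0=12-1=11
CMP R0, 6  (cmp 11,6)
JGT L2: taken
after LOAD R6, [R1]: R6=M[108]=29
after OR R6, 20: R6=29|20=29
after ADD R6, 16: R6=29+16=45
after XOR R6, 8: R6=45^8=37
after ADD R1, 4: R1=108+4=112
after SUB R0, 1: R0=11-1=10
CMP R0, 6  (cmp 10,6)
JGT L2: taken
after LOAD R6, [R1]: R6=M[112]=16
after OR R6, 20: R6=16|20=20
after ADD R6, 16: R6=20+16=36
after XOR R6, 8: R6=36^8=44
after ADD R1, 4: R1=112+4=116
after SUB R0, 1: R0=10-1=9
CMP R0, 6  (cmp 9,6)
JGT L2: taken
after LOAD R6, [R1]: R6=M[116]=20
after OR R6, 20: R6=20|20=20
after ADD R6, 16: R6=20+16=36
after XOR R6, 8: R6=36^8=44
after ADD R1, 4: R1=116+4=120
after SUB R0, 1: R0=9-1=8
CMP R0, 6  (cmp 8,6)
JGT L2: taken
after LOAD R6, [R1]: R6=M[120]=27
after OR R6, 20: R6=27|20=31
after ADD R6, 16: R6=31+16=47
after XOR R6, 8: R6=47^8=39
after ADD R1, 4: R1=120+4=124
after SUB R0, 1: R0=8-1=7
CMP R0, 6  (cmp 7,6)
JGT L2: taken
after LOAD R6, [R1]: R6=M[124]=28
after OR R6, 20: R6=28|20=28
after ADD R6, 16: R6=28+16=44
after XOR R6, 8: R6=44^8=36
after ADD R1, 4: R1=124+4=128
after SUB R0, 1: R0=7-1=6
CMP R0, 6  (cmp 6,6)
JGT L2: not taken
STORE R6, [120] → M[120]=36
halt.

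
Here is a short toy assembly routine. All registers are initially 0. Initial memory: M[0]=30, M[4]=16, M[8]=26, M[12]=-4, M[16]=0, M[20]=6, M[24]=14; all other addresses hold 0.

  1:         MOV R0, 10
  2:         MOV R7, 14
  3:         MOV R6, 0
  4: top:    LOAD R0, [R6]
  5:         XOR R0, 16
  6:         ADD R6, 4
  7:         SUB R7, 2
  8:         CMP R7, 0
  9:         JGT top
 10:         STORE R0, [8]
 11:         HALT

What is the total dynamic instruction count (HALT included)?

47

MOV R0, 10 → R0=10
MOV R7, 14 → R7=14
MOV R6, 0 → R6=0
LOAD R0, [R6] → R0=M[0]=30
XOR R0, 16 → R0=30^16=14
ADD R6, 4 → R6=0+4=4
SUB R7, 2 → R7=14-2=12
CMP R7, 0  (cmp 12,0)
JGT top: taken
LOAD R0, [R6] → R0=M[4]=16
XOR R0, 16 → R0=16^16=0
ADD R6, 4 → R6=4+4=8
SUB R7, 2 → R7=12-2=10
CMP R7, 0  (cmp 10,0)
JGT top: taken
LOAD R0, [R6] → R0=M[8]=26
XOR R0, 16 → R0=26^16=10
ADD R6, 4 → R6=8+4=12
SUB R7, 2 → R7=10-2=8
CMP R7, 0  (cmp 8,0)
JGT top: taken
LOAD R0, [R6] → R0=M[12]=-4
XOR R0, 16 → R0=(-4)^16=-20
ADD R6, 4 → R6=12+4=16
SUB R7, 2 → R7=8-2=6
CMP R7, 0  (cmp 6,0)
JGT top: taken
LOAD R0, [R6] → R0=M[16]=0
XOR R0, 16 → R0=0^16=16
ADD R6, 4 → R6=16+4=20
SUB R7, 2 → R7=6-2=4
CMP R7, 0  (cmp 4,0)
JGT top: taken
LOAD R0, [R6] → R0=M[20]=6
XOR R0, 16 → R0=6^16=22
ADD R6, 4 → R6=20+4=24
SUB R7, 2 → R7=4-2=2
CMP R7, 0  (cmp 2,0)
JGT top: taken
LOAD R0, [R6] → R0=M[24]=14
XOR R0, 16 → R0=14^16=30
ADD R6, 4 → R6=24+4=28
SUB R7, 2 → R7=2-2=0
CMP R7, 0  (cmp 0,0)
JGT top: not taken
STORE R0, [8] → M[8]=30
halt.
Total executed instructions: 47.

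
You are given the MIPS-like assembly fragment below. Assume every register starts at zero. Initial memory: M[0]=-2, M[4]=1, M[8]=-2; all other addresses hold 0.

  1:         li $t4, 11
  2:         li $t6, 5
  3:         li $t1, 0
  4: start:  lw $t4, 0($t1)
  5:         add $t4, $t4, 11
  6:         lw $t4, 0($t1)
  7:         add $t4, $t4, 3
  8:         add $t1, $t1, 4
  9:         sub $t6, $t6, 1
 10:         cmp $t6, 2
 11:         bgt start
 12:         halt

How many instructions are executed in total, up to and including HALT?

$t4=11
$t6=5
$t1=0
$t4=M[0]=-2
$t4=(-2)+11=9
$t4=M[0]=-2
$t4=(-2)+3=1
$t1=0+4=4
$t6=5-1=4
cmp $t6, 2  (cmp 4,2)
bgt start: taken
$t4=M[4]=1
$t4=1+11=12
$t4=M[4]=1
$t4=1+3=4
$t1=4+4=8
$t6=4-1=3
cmp $t6, 2  (cmp 3,2)
bgt start: taken
$t4=M[8]=-2
$t4=(-2)+11=9
$t4=M[8]=-2
$t4=(-2)+3=1
$t1=8+4=12
$t6=3-1=2
cmp $t6, 2  (cmp 2,2)
bgt start: not taken
halt.
Total executed instructions: 28.

28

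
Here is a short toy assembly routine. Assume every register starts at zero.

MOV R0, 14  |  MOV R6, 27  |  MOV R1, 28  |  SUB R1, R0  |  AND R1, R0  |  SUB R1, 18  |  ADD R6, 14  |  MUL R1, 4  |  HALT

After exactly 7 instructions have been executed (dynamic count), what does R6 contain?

MOV R0, 14 → R0=14
MOV R6, 27 → R6=27
MOV R1, 28 → R1=28
SUB R1, R0 → R1=28-14=14
AND R1, R0 → R1=14&14=14
SUB R1, 18 → R1=14-18=-4
ADD R6, 14 → R6=27+14=41
After step 7: R6 = 41.

41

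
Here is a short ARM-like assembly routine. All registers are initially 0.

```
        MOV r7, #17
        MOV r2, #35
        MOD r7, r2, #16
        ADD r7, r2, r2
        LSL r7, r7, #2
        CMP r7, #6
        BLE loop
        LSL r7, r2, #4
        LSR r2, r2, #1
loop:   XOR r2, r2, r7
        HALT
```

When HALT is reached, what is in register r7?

MOV r7, #17 → r7=17
MOV r2, #35 → r2=35
MOD r7, r2, #16 → r7=35%16=3
ADD r7, r2, r2 → r7=35+35=70
LSL r7, r7, #2 → r7=70<<2=280
CMP r7, #6  (cmp 280,6)
BLE loop: not taken
LSL r7, r2, #4 → r7=35<<4=560
LSR r2, r2, #1 → r2=35>>1=17
XOR r2, r2, r7 → r2=17^560=545
halt.

560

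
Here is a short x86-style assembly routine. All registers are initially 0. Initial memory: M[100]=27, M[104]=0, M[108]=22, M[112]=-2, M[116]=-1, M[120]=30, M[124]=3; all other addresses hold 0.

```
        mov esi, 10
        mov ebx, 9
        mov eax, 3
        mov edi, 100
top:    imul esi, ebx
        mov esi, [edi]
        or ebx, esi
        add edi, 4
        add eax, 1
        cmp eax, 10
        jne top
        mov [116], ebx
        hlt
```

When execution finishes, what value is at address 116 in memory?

after mov esi, 10: esi=10
after mov ebx, 9: ebx=9
after mov eax, 3: eax=3
after mov edi, 100: edi=100
after imul esi, ebx: esi=10*9=90
after mov esi, [edi]: esi=M[100]=27
after or ebx, esi: ebx=9|27=27
after add edi, 4: edi=100+4=104
after add eax, 1: eax=3+1=4
cmp eax, 10  (cmp 4,10)
jne top: taken
after imul esi, ebx: esi=27*27=729
after mov esi, [edi]: esi=M[104]=0
after or ebx, esi: ebx=27|0=27
after add edi, 4: edi=104+4=108
after add eax, 1: eax=4+1=5
cmp eax, 10  (cmp 5,10)
jne top: taken
after imul esi, ebx: esi=0*27=0
after mov esi, [edi]: esi=M[108]=22
after or ebx, esi: ebx=27|22=31
after add edi, 4: edi=108+4=112
after add eax, 1: eax=5+1=6
cmp eax, 10  (cmp 6,10)
jne top: taken
after imul esi, ebx: esi=22*31=682
after mov esi, [edi]: esi=M[112]=-2
after or ebx, esi: ebx=31|(-2)=-1
after add edi, 4: edi=112+4=116
after add eax, 1: eax=6+1=7
cmp eax, 10  (cmp 7,10)
jne top: taken
after imul esi, ebx: esi=(-2)*(-1)=2
after mov esi, [edi]: esi=M[116]=-1
after or ebx, esi: ebx=(-1)|(-1)=-1
after add edi, 4: edi=116+4=120
after add eax, 1: eax=7+1=8
cmp eax, 10  (cmp 8,10)
jne top: taken
after imul esi, ebx: esi=(-1)*(-1)=1
after mov esi, [edi]: esi=M[120]=30
after or ebx, esi: ebx=(-1)|30=-1
after add edi, 4: edi=120+4=124
after add eax, 1: eax=8+1=9
cmp eax, 10  (cmp 9,10)
jne top: taken
after imul esi, ebx: esi=30*(-1)=-30
after mov esi, [edi]: esi=M[124]=3
after or ebx, esi: ebx=(-1)|3=-1
after add edi, 4: edi=124+4=128
after add eax, 1: eax=9+1=10
cmp eax, 10  (cmp 10,10)
jne top: not taken
mov [116], ebx → M[116]=-1
halt.

-1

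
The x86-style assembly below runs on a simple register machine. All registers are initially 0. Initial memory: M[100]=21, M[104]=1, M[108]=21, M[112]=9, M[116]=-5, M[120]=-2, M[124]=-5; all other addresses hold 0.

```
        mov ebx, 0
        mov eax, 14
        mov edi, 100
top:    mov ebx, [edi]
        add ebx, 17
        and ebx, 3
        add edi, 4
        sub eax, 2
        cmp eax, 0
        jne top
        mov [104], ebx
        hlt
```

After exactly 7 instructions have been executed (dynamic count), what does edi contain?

104

mov ebx, 0 → ebx=0
mov eax, 14 → eax=14
mov edi, 100 → edi=100
mov ebx, [edi] → ebx=M[100]=21
add ebx, 17 → ebx=21+17=38
and ebx, 3 → ebx=38&3=2
add edi, 4 → edi=100+4=104
After step 7: edi = 104.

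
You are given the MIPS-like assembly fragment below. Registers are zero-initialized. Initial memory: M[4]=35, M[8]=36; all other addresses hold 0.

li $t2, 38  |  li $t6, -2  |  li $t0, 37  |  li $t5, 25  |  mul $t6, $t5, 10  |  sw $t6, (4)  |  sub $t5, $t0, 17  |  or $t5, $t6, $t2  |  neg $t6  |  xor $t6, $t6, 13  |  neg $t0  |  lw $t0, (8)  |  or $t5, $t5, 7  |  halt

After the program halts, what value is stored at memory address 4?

li $t2, 38 → $t2=38
li $t6, -2 → $t6=-2
li $t0, 37 → $t0=37
li $t5, 25 → $t5=25
mul $t6, $t5, 10 → $t6=25*10=250
sw $t6, (4) → M[4]=250
sub $t5, $t0, 17 → $t5=37-17=20
or $t5, $t6, $t2 → $t5=250|38=254
neg $t6 → $t6=-(250)=-250
xor $t6, $t6, 13 → $t6=(-250)^13=-245
neg $t0 → $t0=-(37)=-37
lw $t0, (8) → $t0=M[8]=36
or $t5, $t5, 7 → $t5=254|7=255
halt.

250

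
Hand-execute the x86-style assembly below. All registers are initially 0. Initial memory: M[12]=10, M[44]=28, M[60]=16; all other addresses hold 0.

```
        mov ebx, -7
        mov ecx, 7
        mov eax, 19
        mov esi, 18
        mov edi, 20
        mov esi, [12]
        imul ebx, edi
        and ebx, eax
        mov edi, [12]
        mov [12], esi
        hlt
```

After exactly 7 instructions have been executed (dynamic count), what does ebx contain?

after mov ebx, -7: ebx=-7
after mov ecx, 7: ecx=7
after mov eax, 19: eax=19
after mov esi, 18: esi=18
after mov edi, 20: edi=20
after mov esi, [12]: esi=M[12]=10
after imul ebx, edi: ebx=(-7)*20=-140
After step 7: ebx = -140.

-140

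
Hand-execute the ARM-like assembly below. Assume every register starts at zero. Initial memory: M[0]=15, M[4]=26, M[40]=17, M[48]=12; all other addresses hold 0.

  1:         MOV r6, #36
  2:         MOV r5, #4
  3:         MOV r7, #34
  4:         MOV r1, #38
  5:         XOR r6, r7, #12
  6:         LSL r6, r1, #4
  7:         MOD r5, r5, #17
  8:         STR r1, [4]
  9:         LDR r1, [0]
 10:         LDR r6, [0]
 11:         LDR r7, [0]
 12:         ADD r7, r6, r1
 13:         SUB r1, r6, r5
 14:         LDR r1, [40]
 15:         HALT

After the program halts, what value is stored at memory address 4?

MOV r6, #36 → r6=36
MOV r5, #4 → r5=4
MOV r7, #34 → r7=34
MOV r1, #38 → r1=38
XOR r6, r7, #12 → r6=34^12=46
LSL r6, r1, #4 → r6=38<<4=608
MOD r5, r5, #17 → r5=4%17=4
STR r1, [4] → M[4]=38
LDR r1, [0] → r1=M[0]=15
LDR r6, [0] → r6=M[0]=15
LDR r7, [0] → r7=M[0]=15
ADD r7, r6, r1 → r7=15+15=30
SUB r1, r6, r5 → r1=15-4=11
LDR r1, [40] → r1=M[40]=17
halt.

38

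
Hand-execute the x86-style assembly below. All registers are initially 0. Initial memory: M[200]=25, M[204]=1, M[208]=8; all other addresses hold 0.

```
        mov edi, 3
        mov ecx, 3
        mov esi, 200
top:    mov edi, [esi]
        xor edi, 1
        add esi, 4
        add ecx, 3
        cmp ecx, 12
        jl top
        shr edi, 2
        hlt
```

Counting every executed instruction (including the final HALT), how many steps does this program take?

edi=3
ecx=3
esi=200
edi=M[200]=25
edi=25^1=24
esi=200+4=204
ecx=3+3=6
cmp ecx, 12  (cmp 6,12)
jl top: taken
edi=M[204]=1
edi=1^1=0
esi=204+4=208
ecx=6+3=9
cmp ecx, 12  (cmp 9,12)
jl top: taken
edi=M[208]=8
edi=8^1=9
esi=208+4=212
ecx=9+3=12
cmp ecx, 12  (cmp 12,12)
jl top: not taken
edi=9>>2=2
halt.
Total executed instructions: 23.

23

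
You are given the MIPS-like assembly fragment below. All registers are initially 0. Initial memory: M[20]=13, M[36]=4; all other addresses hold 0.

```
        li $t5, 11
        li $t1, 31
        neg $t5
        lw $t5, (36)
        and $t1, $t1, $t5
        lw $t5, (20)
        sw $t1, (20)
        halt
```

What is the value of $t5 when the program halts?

li $t5, 11 → $t5=11
li $t1, 31 → $t1=31
neg $t5 → $t5=-(11)=-11
lw $t5, (36) → $t5=M[36]=4
and $t1, $t1, $t5 → $t1=31&4=4
lw $t5, (20) → $t5=M[20]=13
sw $t1, (20) → M[20]=4
halt.

13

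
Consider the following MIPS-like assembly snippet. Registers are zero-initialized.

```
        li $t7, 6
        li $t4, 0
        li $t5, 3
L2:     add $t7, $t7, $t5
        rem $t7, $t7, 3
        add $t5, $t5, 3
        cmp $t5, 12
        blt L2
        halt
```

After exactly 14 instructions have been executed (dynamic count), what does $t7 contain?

9

$t7=6
$t4=0
$t5=3
$t7=6+3=9
$t7=9%3=0
$t5=3+3=6
cmp $t5, 12  (cmp 6,12)
blt L2: taken
$t7=0+6=6
$t7=6%3=0
$t5=6+3=9
cmp $t5, 12  (cmp 9,12)
blt L2: taken
$t7=0+9=9
After step 14: $t7 = 9.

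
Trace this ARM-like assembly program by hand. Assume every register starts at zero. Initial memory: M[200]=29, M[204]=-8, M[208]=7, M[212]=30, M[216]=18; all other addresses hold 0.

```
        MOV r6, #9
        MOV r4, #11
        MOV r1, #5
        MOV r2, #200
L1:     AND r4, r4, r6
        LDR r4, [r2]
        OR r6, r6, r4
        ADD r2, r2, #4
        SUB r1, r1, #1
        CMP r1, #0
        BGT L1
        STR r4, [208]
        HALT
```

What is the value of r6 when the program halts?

r6=9
r4=11
r1=5
r2=200
r4=11&9=9
r4=M[200]=29
r6=9|29=29
r2=200+4=204
r1=5-1=4
CMP r1, #0  (cmp 4,0)
BGT L1: taken
r4=29&29=29
r4=M[204]=-8
r6=29|(-8)=-3
r2=204+4=208
r1=4-1=3
CMP r1, #0  (cmp 3,0)
BGT L1: taken
r4=(-8)&(-3)=-8
r4=M[208]=7
r6=(-3)|7=-1
r2=208+4=212
r1=3-1=2
CMP r1, #0  (cmp 2,0)
BGT L1: taken
r4=7&(-1)=7
r4=M[212]=30
r6=(-1)|30=-1
r2=212+4=216
r1=2-1=1
CMP r1, #0  (cmp 1,0)
BGT L1: taken
r4=30&(-1)=30
r4=M[216]=18
r6=(-1)|18=-1
r2=216+4=220
r1=1-1=0
CMP r1, #0  (cmp 0,0)
BGT L1: not taken
STR r4, [208] → M[208]=18
halt.

-1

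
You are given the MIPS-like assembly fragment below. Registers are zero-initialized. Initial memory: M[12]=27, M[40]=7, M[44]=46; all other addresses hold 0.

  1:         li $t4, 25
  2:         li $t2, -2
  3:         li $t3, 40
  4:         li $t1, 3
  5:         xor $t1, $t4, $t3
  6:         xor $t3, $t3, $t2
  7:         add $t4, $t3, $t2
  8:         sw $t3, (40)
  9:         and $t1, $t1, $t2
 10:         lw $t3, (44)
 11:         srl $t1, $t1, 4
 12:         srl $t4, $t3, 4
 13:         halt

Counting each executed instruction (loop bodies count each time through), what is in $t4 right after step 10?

after li $t4, 25: $t4=25
after li $t2, -2: $t2=-2
after li $t3, 40: $t3=40
after li $t1, 3: $t1=3
after xor $t1, $t4, $t3: $t1=25^40=49
after xor $t3, $t3, $t2: $t3=40^(-2)=-42
after add $t4, $t3, $t2: $t4=(-42)+(-2)=-44
sw $t3, (40) → M[40]=-42
after and $t1, $t1, $t2: $t1=49&(-2)=48
after lw $t3, (44): $t3=M[44]=46
After step 10: $t4 = -44.

-44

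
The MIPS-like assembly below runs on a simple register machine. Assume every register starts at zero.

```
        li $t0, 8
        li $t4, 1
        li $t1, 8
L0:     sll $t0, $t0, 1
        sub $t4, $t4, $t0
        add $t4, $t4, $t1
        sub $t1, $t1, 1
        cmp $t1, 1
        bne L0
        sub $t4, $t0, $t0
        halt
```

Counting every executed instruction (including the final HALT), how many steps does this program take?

47

$t0=8
$t4=1
$t1=8
$t0=8<<1=16
$t4=1-16=-15
$t4=(-15)+8=-7
$t1=8-1=7
cmp $t1, 1  (cmp 7,1)
bne L0: taken
$t0=16<<1=32
$t4=(-7)-32=-39
$t4=(-39)+7=-32
$t1=7-1=6
cmp $t1, 1  (cmp 6,1)
bne L0: taken
$t0=32<<1=64
$t4=(-32)-64=-96
$t4=(-96)+6=-90
$t1=6-1=5
cmp $t1, 1  (cmp 5,1)
bne L0: taken
$t0=64<<1=128
$t4=(-90)-128=-218
$t4=(-218)+5=-213
$t1=5-1=4
cmp $t1, 1  (cmp 4,1)
bne L0: taken
$t0=128<<1=256
$t4=(-213)-256=-469
$t4=(-469)+4=-465
$t1=4-1=3
cmp $t1, 1  (cmp 3,1)
bne L0: taken
$t0=256<<1=512
$t4=(-465)-512=-977
$t4=(-977)+3=-974
$t1=3-1=2
cmp $t1, 1  (cmp 2,1)
bne L0: taken
$t0=512<<1=1024
$t4=(-974)-1024=-1998
$t4=(-1998)+2=-1996
$t1=2-1=1
cmp $t1, 1  (cmp 1,1)
bne L0: not taken
$t4=1024-1024=0
halt.
Total executed instructions: 47.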